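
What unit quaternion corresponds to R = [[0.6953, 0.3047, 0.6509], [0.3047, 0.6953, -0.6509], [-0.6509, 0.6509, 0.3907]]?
0.8339 + 0.3903i + 0.3903j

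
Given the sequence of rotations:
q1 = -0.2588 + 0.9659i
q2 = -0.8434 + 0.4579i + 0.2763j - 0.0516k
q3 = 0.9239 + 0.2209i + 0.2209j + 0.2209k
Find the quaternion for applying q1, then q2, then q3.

q2 · q1 = -0.224 - 0.9331i - 0.1213j - 0.2535k
q3 · q2 · q1 = 0.082 - 0.9408i - 0.3117j - 0.1044k
0.082 - 0.9408i - 0.3117j - 0.1044k


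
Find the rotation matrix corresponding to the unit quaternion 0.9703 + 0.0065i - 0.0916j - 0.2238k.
[[0.883, 0.4331, -0.1807], [-0.4355, 0.8997, 0.0284], [0.1748, 0.0536, 0.9831]]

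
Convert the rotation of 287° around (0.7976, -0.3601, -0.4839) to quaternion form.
-0.8039 + 0.4744i - 0.2142j - 0.2878k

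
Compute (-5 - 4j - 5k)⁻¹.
-0.0758 + 0.0606j + 0.0758k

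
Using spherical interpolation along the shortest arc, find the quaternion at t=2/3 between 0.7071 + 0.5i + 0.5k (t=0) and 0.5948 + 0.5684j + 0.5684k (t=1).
0.6798 + 0.1832i + 0.4021j + 0.5853k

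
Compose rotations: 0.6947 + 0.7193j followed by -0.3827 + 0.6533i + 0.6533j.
-0.7358 + 0.4538i + 0.1786j + 0.4699k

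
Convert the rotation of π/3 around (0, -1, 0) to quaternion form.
0.866 - 0.5j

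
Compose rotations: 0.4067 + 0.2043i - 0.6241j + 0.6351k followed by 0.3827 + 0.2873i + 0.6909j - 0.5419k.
0.8723 + 0.2956i - 0.251j - 0.2978k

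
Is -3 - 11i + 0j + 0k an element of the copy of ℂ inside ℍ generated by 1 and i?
Yes. The quaternion -3 - 11i has j- and k-coefficients y = z = 0, so it lies in the complex subalgebra spanned by 1 and i.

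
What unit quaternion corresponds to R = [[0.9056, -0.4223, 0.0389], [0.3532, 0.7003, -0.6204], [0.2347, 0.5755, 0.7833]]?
0.9205 + 0.3248i - 0.0532j + 0.2106k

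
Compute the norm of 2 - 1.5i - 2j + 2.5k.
4.062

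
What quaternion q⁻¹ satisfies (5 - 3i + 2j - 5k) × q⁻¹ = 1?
0.0794 + 0.0476i - 0.0317j + 0.0794k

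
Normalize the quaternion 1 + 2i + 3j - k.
0.2582 + 0.5164i + 0.7746j - 0.2582k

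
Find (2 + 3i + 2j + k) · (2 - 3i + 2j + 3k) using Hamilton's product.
6 + 4i - 4j + 20k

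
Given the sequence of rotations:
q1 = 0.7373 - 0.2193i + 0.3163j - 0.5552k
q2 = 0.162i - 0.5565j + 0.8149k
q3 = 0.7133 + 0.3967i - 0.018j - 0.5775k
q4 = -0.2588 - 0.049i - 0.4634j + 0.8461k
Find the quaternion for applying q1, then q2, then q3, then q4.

q2 · q1 = 0.664 + 0.1707i - 0.4991j + 0.53k
q3 · q2 · q1 = 0.703 + 0.0874i - 0.6768j - 0.2003k
q4 · q3 · q2 · q1 = -0.3218 + 0.6084i - 0.0865j + 0.7203k
-0.3218 + 0.6084i - 0.0865j + 0.7203k


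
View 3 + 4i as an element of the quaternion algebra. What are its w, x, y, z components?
3 + 4i + 0j + 0k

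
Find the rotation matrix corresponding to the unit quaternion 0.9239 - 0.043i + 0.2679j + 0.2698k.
[[0.7109, -0.5216, 0.4718], [0.4755, 0.8507, 0.224], [-0.5182, 0.0651, 0.8528]]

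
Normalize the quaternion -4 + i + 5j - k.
-0.61 + 0.1525i + 0.7625j - 0.1525k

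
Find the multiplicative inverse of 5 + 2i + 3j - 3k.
0.1064 - 0.0426i - 0.0638j + 0.0638k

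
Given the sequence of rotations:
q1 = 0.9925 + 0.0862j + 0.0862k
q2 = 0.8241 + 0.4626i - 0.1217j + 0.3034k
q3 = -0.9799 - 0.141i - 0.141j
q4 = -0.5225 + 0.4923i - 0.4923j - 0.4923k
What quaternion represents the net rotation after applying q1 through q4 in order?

q2 · q1 = 0.8023 + 0.4225i - 0.0896j + 0.412k
q3 · q2 · q1 = -0.7392 - 0.5852i + 0.0328j - 0.3315k
q4 · q3 · q2 · q1 = 0.5273 + 0.1212i + 0.7981j + 0.2652k
0.5273 + 0.1212i + 0.7981j + 0.2652k


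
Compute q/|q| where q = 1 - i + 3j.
0.3015 - 0.3015i + 0.9045j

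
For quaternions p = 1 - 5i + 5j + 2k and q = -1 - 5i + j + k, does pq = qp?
No: pq = -33 + 3i - 9j + 19k ≠ -33 - 3i + j - 21k = qp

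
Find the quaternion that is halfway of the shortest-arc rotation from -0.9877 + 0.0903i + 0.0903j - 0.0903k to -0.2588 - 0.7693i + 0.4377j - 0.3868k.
-0.785 - 0.4276i + 0.3325j - 0.3005k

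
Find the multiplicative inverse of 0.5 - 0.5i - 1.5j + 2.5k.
0.0556 + 0.0556i + 0.1667j - 0.2778k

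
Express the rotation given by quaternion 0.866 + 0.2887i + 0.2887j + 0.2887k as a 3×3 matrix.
[[0.6666, -0.3333, 0.6667], [0.6667, 0.6666, -0.3333], [-0.3333, 0.6667, 0.6666]]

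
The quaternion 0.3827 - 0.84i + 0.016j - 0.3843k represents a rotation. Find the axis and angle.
axis = (-0.9092, 0.0173, -0.416), θ = 3π/4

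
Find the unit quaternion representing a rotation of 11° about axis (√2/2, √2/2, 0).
0.9954 + 0.0678i + 0.0678j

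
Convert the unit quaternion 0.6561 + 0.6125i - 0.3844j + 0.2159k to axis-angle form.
axis = (0.8116, -0.5094, 0.2861), θ = 98°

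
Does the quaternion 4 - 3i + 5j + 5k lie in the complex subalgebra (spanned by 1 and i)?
No. The quaternion 4 - 3i + 5j + 5k has j-coefficient y = 5 and k-coefficient z = 5, not both zero, so it does not lie in the complex subalgebra spanned by 1 and i.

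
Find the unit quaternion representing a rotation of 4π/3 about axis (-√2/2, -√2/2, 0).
-0.5 - 0.6124i - 0.6124j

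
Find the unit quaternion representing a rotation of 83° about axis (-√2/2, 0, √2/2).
0.749 - 0.4685i + 0.4685k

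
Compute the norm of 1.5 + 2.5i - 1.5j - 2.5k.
√17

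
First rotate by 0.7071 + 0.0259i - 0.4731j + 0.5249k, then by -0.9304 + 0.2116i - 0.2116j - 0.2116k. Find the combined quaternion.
-0.6524 - 0.0857i + 0.174j - 0.7326k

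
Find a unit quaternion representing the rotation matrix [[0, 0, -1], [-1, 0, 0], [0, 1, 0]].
-0.5 - 0.5i + 0.5j + 0.5k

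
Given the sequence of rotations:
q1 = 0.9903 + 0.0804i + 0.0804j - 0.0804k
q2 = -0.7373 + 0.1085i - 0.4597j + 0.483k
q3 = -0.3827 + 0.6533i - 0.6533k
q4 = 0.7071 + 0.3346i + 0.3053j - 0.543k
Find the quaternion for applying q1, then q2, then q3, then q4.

q2 · q1 = -0.6631 + 0.0463i - 0.467j + 0.5833k
q3 · q2 · q1 = 0.6046 - 0.756i - 0.2326j - 0.0951k
q4 · q3 · q2 · q1 = 0.6998 - 0.4876i + 0.4624j - 0.2426k
0.6998 - 0.4876i + 0.4624j - 0.2426k


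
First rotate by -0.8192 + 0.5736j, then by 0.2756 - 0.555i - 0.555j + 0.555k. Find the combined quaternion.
0.0926 + 0.1363i + 0.6127j - 0.773k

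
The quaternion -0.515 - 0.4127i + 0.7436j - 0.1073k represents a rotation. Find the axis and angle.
axis = (-0.4815, 0.8675, -0.1252), θ = 242°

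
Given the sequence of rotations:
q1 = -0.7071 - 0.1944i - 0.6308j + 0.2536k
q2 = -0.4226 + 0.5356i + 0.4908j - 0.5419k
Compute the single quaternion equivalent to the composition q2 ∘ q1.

q2 · q1 = 0.85 - 0.5139i - 0.111j + 0.0336k
0.85 - 0.5139i - 0.111j + 0.0336k


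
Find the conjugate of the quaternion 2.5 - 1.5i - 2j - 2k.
2.5 + 1.5i + 2j + 2k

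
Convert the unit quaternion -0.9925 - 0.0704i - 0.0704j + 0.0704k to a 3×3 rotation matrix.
[[0.9802, 0.1497, 0.1298], [-0.1298, 0.9802, -0.1497], [-0.1497, 0.1298, 0.9802]]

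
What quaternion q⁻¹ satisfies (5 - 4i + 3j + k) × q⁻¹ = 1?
0.098 + 0.0784i - 0.0588j - 0.0196k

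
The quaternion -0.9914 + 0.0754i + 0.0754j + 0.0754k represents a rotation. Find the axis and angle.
axis = (√3/3, √3/3, √3/3), θ = 345°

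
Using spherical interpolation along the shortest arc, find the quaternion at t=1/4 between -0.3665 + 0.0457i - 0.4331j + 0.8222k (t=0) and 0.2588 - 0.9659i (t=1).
-0.4168 + 0.3822i - 0.3844j + 0.7297k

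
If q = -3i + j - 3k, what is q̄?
3i - j + 3k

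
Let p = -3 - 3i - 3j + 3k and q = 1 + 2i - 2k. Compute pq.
9 - 3i - 3j + 15k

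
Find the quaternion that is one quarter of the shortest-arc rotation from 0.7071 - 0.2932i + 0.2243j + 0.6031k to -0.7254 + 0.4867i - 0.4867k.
0.7186 - 0.3452i + 0.1695j + 0.5794k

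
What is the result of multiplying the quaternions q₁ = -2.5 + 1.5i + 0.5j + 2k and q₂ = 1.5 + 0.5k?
-4.75 + 2.5i + 1.75k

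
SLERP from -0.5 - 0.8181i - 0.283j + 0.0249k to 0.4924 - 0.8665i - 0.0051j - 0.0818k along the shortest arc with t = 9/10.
0.4002 - 0.9126i - 0.0395j - 0.0736k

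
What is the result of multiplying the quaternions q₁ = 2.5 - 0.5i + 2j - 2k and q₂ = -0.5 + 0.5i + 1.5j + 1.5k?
-1 + 7.5i + 2.5j + 3k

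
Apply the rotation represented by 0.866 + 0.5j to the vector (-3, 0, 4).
(1.964, 0, 4.598)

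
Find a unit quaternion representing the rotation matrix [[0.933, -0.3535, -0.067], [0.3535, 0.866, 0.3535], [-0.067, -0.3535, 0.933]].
0.9659 - 0.183i + 0.183k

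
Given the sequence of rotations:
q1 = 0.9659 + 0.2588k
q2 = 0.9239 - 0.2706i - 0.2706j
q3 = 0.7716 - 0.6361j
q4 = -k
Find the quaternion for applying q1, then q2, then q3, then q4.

q2 · q1 = 0.8924 - 0.3314i - 0.1913j + 0.2391k
q3 · q2 · q1 = 0.5669 - 0.4078i - 0.7153j - 0.0263k
q4 · q3 · q2 · q1 = -0.0263 - 0.7153i + 0.4078j - 0.5669k
-0.0263 - 0.7153i + 0.4078j - 0.5669k


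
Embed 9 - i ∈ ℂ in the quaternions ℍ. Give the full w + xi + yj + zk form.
9 - i + 0j + 0k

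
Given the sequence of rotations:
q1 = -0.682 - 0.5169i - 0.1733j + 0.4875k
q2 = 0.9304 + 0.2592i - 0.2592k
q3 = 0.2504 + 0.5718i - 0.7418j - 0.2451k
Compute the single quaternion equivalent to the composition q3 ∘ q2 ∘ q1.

q2 · q1 = -0.3742 - 0.7026i - 0.1536j + 0.5854k
q3 · q2 · q1 = 0.3376 - 0.8618i + 0.0766j - 0.3707k
0.3376 - 0.8618i + 0.0766j - 0.3707k


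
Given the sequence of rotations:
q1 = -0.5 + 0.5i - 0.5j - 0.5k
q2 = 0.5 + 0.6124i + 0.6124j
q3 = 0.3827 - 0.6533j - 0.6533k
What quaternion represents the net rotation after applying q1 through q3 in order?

q2 · q1 = -0.25 - 0.3624i - 0.25j - 0.8624k
q3 · q2 · q1 = -0.8224 + 0.2614i + 0.3044j - 0.4035k
-0.8224 + 0.2614i + 0.3044j - 0.4035k


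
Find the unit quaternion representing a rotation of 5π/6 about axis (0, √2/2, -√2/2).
0.2588 + 0.683j - 0.683k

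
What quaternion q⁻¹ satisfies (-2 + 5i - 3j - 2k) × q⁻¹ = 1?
-0.0476 - 0.119i + 0.0714j + 0.0476k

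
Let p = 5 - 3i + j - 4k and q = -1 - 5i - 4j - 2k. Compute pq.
-24 - 40i - 7j + 11k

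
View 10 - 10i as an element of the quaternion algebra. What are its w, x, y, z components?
10 - 10i + 0j + 0k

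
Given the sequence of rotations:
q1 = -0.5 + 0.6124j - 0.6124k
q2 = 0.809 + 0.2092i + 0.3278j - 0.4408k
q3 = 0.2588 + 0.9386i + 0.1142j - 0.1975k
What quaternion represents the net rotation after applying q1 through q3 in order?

q2 · q1 = -0.8752 - 0.0354i + 0.4596j - 0.1469k
q3 · q2 · q1 = -0.2748 - 0.7566i + 0.1639j + 0.5703k
-0.2748 - 0.7566i + 0.1639j + 0.5703k


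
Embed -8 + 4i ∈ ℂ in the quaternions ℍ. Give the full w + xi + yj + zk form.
-8 + 4i + 0j + 0k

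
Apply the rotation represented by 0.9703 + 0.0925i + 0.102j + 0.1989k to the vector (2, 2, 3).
(1.77, 2.2, 3.004)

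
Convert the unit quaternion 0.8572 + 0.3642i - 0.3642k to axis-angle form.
axis = (√2/2, 0, -√2/2), θ = 62°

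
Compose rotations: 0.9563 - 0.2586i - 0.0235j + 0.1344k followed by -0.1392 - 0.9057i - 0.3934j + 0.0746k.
-0.3866 - 0.8812i - 0.2705j - 0.0278k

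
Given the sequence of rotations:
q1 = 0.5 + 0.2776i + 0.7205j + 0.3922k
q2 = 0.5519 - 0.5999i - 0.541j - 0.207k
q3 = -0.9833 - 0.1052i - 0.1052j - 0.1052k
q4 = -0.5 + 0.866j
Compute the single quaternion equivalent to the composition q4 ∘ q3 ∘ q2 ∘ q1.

q2 · q1 = 0.9135 - 0.2098i + 0.305j - 0.1691k
q3 · q2 · q1 = -0.906 + 0.1601i - 0.3917j + 0.016k
q4 · q3 · q2 · q1 = 0.7922 - 0.0662i - 0.5887j - 0.1466k
0.7922 - 0.0662i - 0.5887j - 0.1466k


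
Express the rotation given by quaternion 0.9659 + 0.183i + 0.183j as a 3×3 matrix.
[[0.933, 0.067, 0.3535], [0.067, 0.933, -0.3535], [-0.3535, 0.3535, 0.866]]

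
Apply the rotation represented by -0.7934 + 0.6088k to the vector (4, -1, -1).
(0.069, -4.123, -1)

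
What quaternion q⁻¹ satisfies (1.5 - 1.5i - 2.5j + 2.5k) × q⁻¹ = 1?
0.0882 + 0.0882i + 0.1471j - 0.1471k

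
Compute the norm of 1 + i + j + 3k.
√12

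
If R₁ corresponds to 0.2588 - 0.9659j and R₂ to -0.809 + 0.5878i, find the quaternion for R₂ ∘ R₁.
-0.2094 + 0.1521i + 0.7814j - 0.5678k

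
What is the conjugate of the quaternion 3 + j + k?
3 - j - k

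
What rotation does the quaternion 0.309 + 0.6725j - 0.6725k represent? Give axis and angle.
axis = (0, √2/2, -√2/2), θ = 144°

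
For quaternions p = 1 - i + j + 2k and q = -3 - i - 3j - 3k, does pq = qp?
No: pq = 5 + 5i - 11j - 5k ≠ 5 - i - j - 13k = qp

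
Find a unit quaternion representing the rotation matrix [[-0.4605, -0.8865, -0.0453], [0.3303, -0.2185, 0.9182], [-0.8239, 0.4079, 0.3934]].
0.4226 - 0.3019i + 0.4606j + 0.7198k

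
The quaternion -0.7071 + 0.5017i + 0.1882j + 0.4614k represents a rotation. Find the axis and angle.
axis = (0.7095, 0.2662, 0.6525), θ = 3π/2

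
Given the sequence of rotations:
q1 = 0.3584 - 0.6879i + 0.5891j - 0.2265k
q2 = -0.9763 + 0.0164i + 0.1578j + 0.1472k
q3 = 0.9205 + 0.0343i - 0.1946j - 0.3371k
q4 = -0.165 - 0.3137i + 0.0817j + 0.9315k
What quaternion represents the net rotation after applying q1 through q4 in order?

q2 · q1 = -0.3982 + 0.555i - 0.6161j + 0.3921k
q3 · q2 · q1 = -0.3733 + 0.2132i - 0.6902j + 0.582k
q4 · q3 · q2 · q1 = -0.3573 + 0.7724i + 0.4646j - 0.2447k
-0.3573 + 0.7724i + 0.4646j - 0.2447k


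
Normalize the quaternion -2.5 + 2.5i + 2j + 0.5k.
-0.6108 + 0.6108i + 0.4887j + 0.1222k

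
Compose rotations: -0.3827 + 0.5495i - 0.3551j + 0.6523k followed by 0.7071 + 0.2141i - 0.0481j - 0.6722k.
0.0331 + 0.0365i - 0.7417j + 0.6689k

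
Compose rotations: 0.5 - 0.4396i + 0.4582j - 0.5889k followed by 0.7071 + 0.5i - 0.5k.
0.2789 + 0.1683i + 0.8382j - 0.4373k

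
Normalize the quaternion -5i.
-i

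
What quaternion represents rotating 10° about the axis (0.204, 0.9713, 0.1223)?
0.9962 + 0.0178i + 0.0847j + 0.0107k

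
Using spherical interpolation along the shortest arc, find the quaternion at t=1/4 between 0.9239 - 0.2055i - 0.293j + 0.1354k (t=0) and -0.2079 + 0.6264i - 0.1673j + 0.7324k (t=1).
0.8849 - 0.3984i - 0.1996j - 0.1354k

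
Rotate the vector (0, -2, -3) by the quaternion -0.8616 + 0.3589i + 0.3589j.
(1.34, -3.34, -0.217)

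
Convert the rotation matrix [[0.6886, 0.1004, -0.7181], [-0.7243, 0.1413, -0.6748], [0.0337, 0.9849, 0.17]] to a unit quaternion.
0.7071 + 0.5868i - 0.2658j - 0.2916k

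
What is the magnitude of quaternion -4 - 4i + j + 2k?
√37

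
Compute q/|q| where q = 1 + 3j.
0.3162 + 0.9487j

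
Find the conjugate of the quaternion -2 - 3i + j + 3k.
-2 + 3i - j - 3k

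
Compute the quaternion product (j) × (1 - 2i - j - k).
1 - i + j + 2k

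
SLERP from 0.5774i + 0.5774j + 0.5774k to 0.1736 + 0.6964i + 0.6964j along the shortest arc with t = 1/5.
0.0371 + 0.6223i + 0.6223j + 0.4735k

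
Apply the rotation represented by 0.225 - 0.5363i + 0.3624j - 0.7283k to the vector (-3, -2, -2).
(-0.796, 3.995, -0.64)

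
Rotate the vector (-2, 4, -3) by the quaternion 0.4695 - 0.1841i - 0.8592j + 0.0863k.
(4.44, 2.801, -1.202)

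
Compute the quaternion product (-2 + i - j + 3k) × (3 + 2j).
-4 - 3i - 7j + 11k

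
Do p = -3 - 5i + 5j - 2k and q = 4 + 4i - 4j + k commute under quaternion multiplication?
No: pq = 30 - 35i + 29j - 11k ≠ 30 - 29i + 35j - 11k = qp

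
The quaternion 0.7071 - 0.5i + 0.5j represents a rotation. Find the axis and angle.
axis = (-√2/2, √2/2, 0), θ = π/2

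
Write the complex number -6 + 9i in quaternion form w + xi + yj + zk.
-6 + 9i + 0j + 0k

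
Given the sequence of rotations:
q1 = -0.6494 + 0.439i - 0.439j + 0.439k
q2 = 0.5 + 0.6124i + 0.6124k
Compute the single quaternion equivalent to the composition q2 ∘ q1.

q2 · q1 = -0.8624 + 0.0907i - 0.2195j - 0.447k
-0.8624 + 0.0907i - 0.2195j - 0.447k


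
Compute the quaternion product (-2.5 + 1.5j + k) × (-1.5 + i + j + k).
1.25 - 2i - 3.75j - 5.5k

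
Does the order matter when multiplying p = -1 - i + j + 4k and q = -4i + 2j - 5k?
Yes: pq = 14 - 9i - 23j + 7k ≠ 14 + 17i + 19j + 3k = qp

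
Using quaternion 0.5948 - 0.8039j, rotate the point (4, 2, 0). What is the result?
(-1.17, 2, 3.825)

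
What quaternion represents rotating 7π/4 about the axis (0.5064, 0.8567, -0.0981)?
-0.9239 + 0.1938i + 0.3278j - 0.0375k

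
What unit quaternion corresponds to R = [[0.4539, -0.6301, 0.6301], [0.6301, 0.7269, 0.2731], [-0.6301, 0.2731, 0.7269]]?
0.8526 + 0.3695j + 0.3695k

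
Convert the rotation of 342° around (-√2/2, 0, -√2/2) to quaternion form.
-0.9877 - 0.1106i - 0.1106k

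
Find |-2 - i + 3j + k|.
√15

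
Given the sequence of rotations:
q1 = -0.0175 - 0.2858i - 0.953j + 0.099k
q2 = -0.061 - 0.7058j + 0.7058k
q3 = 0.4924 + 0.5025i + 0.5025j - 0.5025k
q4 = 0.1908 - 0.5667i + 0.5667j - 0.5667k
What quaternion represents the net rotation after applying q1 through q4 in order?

q2 · q1 = -0.7414 + 0.6202i - 0.1312j - 0.2201k
q3 · q2 · q1 = -0.7214 - 0.2437i - 0.6382j - 0.1134k
q4 · q3 · q2 · q1 = 0.0217 - 0.0636i - 0.4567j + 0.887k
0.0217 - 0.0636i - 0.4567j + 0.887k


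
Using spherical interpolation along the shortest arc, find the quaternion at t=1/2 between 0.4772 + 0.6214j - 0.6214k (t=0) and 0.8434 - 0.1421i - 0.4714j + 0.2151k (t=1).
-0.2559 + 0.0993i + 0.7636j - 0.5845k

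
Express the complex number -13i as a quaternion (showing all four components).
0 - 13i + 0j + 0k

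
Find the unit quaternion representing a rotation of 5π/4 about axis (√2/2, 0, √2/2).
-0.3827 + 0.6533i + 0.6533k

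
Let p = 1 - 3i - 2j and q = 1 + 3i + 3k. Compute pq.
10 - 6i + 7j + 9k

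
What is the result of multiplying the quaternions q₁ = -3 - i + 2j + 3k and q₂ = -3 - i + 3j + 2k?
-4 + i - 16j - 16k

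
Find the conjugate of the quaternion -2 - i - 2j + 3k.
-2 + i + 2j - 3k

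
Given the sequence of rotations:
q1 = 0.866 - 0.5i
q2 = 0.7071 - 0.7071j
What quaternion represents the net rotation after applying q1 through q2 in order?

q2 · q1 = 0.6123 - 0.3535i - 0.6123j - 0.3535k
0.6123 - 0.3535i - 0.6123j - 0.3535k


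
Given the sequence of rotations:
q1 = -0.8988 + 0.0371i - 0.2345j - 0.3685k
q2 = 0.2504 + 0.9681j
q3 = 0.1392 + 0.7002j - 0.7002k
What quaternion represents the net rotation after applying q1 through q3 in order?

q2 · q1 = 0.002 - 0.3475i - 0.9288j - 0.1282k
q3 · q2 · q1 = 0.5609 - 0.7885i + 0.1154j + 0.2241k
0.5609 - 0.7885i + 0.1154j + 0.2241k


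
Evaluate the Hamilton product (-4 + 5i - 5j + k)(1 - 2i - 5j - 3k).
-16 + 33i + 28j - 22k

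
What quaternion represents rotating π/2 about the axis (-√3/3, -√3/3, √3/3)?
0.7071 - 0.4082i - 0.4082j + 0.4082k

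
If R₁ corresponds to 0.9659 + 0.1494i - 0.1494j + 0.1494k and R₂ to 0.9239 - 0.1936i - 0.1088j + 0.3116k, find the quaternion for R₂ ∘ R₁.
0.8585 - 0.0187i - 0.1676j + 0.4842k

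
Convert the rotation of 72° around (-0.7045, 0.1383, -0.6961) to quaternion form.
0.809 - 0.4141i + 0.0813j - 0.4092k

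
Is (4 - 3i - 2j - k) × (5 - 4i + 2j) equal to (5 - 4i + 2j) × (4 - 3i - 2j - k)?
No: pq = 12 - 29i + 2j - 19k ≠ 12 - 33i - 6j + 9k = qp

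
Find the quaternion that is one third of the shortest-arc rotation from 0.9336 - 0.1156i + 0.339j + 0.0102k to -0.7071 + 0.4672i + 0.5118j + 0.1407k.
0.9613 - 0.2667i + 0.0501j - 0.0472k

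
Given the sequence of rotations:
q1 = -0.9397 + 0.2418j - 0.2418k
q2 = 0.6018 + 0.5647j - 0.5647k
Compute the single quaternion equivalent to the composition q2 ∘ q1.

q2 · q1 = -0.8386 - 0.3851j + 0.3851k
-0.8386 - 0.3851j + 0.3851k


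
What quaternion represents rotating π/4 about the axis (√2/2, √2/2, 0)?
0.9239 + 0.2706i + 0.2706j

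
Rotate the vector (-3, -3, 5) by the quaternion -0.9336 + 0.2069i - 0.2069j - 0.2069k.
(0.433, -1.029, 6.462)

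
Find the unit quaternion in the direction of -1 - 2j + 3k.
-0.2673 - 0.5345j + 0.8018k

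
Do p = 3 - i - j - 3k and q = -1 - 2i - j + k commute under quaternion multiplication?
No: pq = -3 - 9i + 5j + 5k ≠ -3 - i - 9j + 7k = qp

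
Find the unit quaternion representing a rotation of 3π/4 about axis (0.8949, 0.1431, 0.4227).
0.3827 + 0.8268i + 0.1322j + 0.3905k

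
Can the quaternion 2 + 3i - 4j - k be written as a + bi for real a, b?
No. The quaternion 2 + 3i - 4j - k has j-coefficient y = -4 and k-coefficient z = -1, not both zero, so it does not lie in the complex subalgebra spanned by 1 and i.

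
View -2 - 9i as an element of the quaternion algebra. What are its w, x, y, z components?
-2 - 9i + 0j + 0k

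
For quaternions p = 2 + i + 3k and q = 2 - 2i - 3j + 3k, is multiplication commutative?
No: pq = -3 + 7i - 15j + 9k ≠ -3 - 11i + 3j + 15k = qp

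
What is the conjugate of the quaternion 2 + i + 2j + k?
2 - i - 2j - k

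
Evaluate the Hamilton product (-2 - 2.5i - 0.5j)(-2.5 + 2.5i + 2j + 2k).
12.25 + 0.25i + 2.25j - 7.75k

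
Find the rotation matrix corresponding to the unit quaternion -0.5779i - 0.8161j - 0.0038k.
[[-0.3321, 0.9432, 0.0044], [0.9432, 0.332, 0.0062], [0.0044, 0.0062, -1]]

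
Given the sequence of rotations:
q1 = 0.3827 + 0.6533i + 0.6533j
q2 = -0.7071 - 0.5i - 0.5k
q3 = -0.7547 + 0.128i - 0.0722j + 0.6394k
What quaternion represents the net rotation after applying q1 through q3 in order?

q2 · q1 = 0.056 - 0.3266i - 0.7886j - 0.518k
q3 · q2 · q1 = 0.2738 + 0.7953i + 0.4486j + 0.3022k
0.2738 + 0.7953i + 0.4486j + 0.3022k


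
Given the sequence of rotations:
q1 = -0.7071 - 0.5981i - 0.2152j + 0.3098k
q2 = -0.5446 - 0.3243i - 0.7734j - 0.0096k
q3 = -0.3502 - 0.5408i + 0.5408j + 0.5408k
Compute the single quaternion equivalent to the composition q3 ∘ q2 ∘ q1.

q2 · q1 = 0.0277 + 0.3134i + 0.7703j - 0.5547k
q3 · q2 · q1 = 0.0432 - 0.8413i - 0.3853j - 0.3768k
0.0432 - 0.8413i - 0.3853j - 0.3768k


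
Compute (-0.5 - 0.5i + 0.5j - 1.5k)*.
-0.5 + 0.5i - 0.5j + 1.5k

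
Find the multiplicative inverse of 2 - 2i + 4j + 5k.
0.0408 + 0.0408i - 0.0816j - 0.102k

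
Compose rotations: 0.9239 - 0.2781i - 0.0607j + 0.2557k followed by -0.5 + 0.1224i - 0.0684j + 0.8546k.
-0.6506 + 0.2865i - 0.3018j + 0.6353k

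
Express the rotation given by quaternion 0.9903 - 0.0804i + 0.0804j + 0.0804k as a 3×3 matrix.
[[0.9741, -0.1722, 0.1463], [0.1463, 0.9741, 0.1722], [-0.1722, -0.1463, 0.9741]]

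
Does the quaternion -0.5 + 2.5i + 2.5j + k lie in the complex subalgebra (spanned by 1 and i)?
No. The quaternion -0.5 + 2.5i + 2.5j + k has j-coefficient y = 2.5 and k-coefficient z = 1, not both zero, so it does not lie in the complex subalgebra spanned by 1 and i.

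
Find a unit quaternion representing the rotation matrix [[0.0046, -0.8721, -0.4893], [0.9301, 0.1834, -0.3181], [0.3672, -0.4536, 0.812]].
0.7071 - 0.0479i - 0.3028j + 0.6372k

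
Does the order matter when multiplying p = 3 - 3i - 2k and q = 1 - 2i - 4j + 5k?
Yes: pq = 7 - 17i + 7j + 25k ≠ 7 - i - 31j + k = qp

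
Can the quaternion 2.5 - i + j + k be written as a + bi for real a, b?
No. The quaternion 2.5 - i + j + k has j-coefficient y = 1 and k-coefficient z = 1, not both zero, so it does not lie in the complex subalgebra spanned by 1 and i.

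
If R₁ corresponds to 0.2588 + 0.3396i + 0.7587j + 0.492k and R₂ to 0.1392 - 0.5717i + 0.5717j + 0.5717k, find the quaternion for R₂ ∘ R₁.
-0.4849 - 0.2532i + 0.729j - 0.4115k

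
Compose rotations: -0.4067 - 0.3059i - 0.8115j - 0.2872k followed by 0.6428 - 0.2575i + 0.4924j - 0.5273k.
-0.0921 - 0.6612i - 0.6345j + 0.3894k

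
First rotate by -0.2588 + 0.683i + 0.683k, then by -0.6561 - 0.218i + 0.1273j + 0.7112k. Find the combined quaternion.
-0.1671 - 0.3048i + 0.6017j - 0.7191k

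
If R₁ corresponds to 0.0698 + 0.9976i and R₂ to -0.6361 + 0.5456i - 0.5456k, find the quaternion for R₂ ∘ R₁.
-0.5887 - 0.5965i - 0.5443j - 0.0381k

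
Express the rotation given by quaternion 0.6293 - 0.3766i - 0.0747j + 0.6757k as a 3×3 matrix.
[[0.0757, -0.7942, -0.603], [0.9067, -0.1968, 0.373], [-0.4149, -0.5749, 0.7052]]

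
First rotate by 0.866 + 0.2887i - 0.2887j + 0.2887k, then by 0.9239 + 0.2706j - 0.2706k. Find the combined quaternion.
0.9563 + 0.2667i - 0.1105j - 0.0457k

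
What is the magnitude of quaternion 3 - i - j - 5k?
6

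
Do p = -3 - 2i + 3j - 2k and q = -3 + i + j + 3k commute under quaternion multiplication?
No: pq = 14 + 14i - 8j - 8k ≠ 14 - 8i - 16j + 2k = qp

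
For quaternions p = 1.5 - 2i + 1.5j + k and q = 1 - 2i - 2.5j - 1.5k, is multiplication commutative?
No: pq = 2.75 - 4.75i - 7.25j + 6.75k ≠ 2.75 - 5.25i + 2.75j - 9.25k = qp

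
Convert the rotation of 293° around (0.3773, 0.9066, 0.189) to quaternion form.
-0.8339 + 0.2082i + 0.5004j + 0.1043k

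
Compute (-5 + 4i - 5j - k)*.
-5 - 4i + 5j + k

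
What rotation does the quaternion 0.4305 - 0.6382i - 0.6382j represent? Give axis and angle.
axis = (-√2/2, -√2/2, 0), θ = 129°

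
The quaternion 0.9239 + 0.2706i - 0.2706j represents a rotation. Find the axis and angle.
axis = (√2/2, -√2/2, 0), θ = π/4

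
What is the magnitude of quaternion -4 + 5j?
√41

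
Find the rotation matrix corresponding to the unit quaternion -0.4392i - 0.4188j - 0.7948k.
[[-0.6142, 0.3679, 0.6982], [0.3679, -0.6492, 0.6657], [0.6982, 0.6657, 0.2634]]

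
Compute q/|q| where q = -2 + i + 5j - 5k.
-0.2697 + 0.1348i + 0.6742j - 0.6742k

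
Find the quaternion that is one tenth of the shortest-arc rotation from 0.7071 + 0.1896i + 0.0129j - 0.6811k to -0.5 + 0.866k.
0.6897 + 0.1713i + 0.0117j - 0.7035k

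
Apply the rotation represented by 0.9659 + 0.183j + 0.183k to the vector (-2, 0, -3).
(-2.793, -0.908, -2.092)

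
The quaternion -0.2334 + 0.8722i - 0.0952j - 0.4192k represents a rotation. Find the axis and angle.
axis = (0.897, -0.0979, -0.4311), θ = 207°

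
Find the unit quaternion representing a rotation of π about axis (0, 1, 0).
j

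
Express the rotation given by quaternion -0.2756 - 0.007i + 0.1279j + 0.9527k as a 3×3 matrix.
[[-0.848, 0.5233, -0.0838], [-0.5269, -0.8154, 0.2398], [0.0572, 0.2476, 0.9672]]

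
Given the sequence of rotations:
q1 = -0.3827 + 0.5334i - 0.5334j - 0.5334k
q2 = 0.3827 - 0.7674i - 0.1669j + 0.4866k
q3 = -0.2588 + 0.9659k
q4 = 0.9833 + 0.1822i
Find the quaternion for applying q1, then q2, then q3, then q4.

q2 · q1 = 0.4334 + 0.8464i - 0.29j + 0.108k
q3 · q2 · q1 = -0.2165 + 0.0611i + 0.8926j + 0.3907k
q4 · q3 · q2 · q1 = -0.224 + 0.0206i + 0.8065j + 0.5468k
-0.224 + 0.0206i + 0.8065j + 0.5468k


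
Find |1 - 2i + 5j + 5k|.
√55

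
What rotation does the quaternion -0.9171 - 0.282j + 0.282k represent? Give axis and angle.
axis = (0, -√2/2, √2/2), θ = 313°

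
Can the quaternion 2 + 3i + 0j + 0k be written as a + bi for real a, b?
Yes. The quaternion 2 + 3i has j- and k-coefficients y = z = 0, so it lies in the complex subalgebra spanned by 1 and i.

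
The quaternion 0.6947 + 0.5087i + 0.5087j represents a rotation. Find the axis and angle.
axis = (√2/2, √2/2, 0), θ = 92°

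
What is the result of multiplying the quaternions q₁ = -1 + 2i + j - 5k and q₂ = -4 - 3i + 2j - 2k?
-2 + 3i + 13j + 29k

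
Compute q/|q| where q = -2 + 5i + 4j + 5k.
-0.239 + 0.5976i + 0.4781j + 0.5976k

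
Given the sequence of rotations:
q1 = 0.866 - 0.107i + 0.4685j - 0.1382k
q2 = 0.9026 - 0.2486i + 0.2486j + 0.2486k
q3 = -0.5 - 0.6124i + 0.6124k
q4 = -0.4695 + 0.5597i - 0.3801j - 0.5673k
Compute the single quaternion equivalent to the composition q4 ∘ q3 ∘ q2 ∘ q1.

q2 · q1 = 0.6729 - 0.4627i + 0.5772j + 0.0007k
q3 · q2 · q1 = -0.6202 - 0.5342i - 0.5715j + 0.0583k
q4 · q3 · q2 · q1 = 0.406 - 0.4427i + 0.7745j - 0.1985k
0.406 - 0.4427i + 0.7745j - 0.1985k


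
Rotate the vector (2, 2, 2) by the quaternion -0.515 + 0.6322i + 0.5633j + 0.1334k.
(1.536, 3.083, -0.372)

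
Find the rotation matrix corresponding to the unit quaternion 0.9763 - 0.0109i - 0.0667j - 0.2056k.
[[0.9066, 0.4029, -0.1258], [-0.4, 0.9152, 0.0487], [0.1347, 0.0061, 0.9909]]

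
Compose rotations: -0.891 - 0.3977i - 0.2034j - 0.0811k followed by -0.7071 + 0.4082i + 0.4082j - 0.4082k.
0.8423 - 0.1986i - 0.0244j + 0.5004k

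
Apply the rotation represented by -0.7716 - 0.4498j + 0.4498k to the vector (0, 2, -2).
(0, 2, -2)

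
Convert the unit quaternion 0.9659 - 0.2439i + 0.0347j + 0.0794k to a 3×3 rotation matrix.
[[0.985, -0.1703, 0.0283], [0.1365, 0.8684, 0.4767], [-0.1058, -0.4657, 0.8786]]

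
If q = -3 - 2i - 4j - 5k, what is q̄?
-3 + 2i + 4j + 5k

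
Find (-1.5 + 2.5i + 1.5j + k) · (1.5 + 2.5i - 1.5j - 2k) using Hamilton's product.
-4.25 - 1.5i + 12j - 3k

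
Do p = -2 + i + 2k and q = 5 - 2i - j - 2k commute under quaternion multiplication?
No: pq = -4 + 11i + 13k ≠ -4 + 7i + 4j + 15k = qp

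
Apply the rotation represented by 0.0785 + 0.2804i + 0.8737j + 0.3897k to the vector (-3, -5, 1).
(0.703, -3.712, -4.553)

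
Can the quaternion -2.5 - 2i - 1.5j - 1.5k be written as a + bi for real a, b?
No. The quaternion -2.5 - 2i - 1.5j - 1.5k has j-coefficient y = -1.5 and k-coefficient z = -1.5, not both zero, so it does not lie in the complex subalgebra spanned by 1 and i.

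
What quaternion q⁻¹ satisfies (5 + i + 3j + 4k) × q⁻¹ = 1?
0.098 - 0.0196i - 0.0588j - 0.0784k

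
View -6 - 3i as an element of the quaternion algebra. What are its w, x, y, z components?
-6 - 3i + 0j + 0k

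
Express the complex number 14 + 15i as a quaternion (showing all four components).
14 + 15i + 0j + 0k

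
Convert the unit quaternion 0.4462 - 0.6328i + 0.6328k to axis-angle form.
axis = (-√2/2, 0, √2/2), θ = 127°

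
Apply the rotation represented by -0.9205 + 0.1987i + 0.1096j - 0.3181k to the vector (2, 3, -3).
(0.906, 2.526, -3.847)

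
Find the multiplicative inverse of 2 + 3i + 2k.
0.1176 - 0.1765i - 0.1176k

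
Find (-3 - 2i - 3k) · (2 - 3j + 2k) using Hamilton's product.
-13i + 13j - 6k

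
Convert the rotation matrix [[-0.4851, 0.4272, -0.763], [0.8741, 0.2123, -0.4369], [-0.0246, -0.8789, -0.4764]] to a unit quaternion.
-0.2504 + 0.4413i + 0.7372j - 0.4462k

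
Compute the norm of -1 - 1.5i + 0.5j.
1.871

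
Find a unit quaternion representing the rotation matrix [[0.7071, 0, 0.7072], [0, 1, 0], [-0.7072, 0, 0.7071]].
0.9239 + 0.3827j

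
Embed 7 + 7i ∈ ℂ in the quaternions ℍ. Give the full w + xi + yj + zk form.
7 + 7i + 0j + 0k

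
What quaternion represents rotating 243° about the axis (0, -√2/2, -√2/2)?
-0.5225 - 0.6029j - 0.6029k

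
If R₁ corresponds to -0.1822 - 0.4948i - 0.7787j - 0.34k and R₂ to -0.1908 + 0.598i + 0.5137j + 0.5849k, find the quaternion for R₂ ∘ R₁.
0.9295 + 0.2663i - 0.0311j - 0.2532k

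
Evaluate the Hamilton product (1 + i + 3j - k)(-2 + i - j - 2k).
-2 - 8i - 6j - 4k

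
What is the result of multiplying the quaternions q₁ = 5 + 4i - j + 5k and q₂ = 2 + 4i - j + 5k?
-32 + 28i - 7j + 35k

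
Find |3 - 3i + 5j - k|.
√44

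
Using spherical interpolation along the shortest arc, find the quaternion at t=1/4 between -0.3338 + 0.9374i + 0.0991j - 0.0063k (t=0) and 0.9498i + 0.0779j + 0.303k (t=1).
-0.2543 + 0.9596i + 0.0956j + 0.0735k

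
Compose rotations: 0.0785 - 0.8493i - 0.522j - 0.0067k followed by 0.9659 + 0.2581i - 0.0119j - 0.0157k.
0.2887 - 0.8082i - 0.4901j - 0.1525k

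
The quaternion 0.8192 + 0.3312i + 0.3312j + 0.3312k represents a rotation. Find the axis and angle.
axis = (√3/3, √3/3, √3/3), θ = 70°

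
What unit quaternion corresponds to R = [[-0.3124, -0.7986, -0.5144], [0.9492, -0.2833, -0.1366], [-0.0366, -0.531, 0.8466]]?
0.5592 - 0.1763i - 0.2136j + 0.7814k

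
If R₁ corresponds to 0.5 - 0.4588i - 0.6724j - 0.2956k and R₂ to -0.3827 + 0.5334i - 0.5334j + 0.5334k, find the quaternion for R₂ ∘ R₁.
-0.1476 + 0.9586i - 0.0964j - 0.2236k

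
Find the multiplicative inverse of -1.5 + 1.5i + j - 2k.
-0.1579 - 0.1579i - 0.1053j + 0.2105k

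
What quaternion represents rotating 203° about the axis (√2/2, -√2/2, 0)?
-0.1994 + 0.6929i - 0.6929j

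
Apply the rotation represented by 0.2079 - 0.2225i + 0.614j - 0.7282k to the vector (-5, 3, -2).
(3.003, 4.005, -3.598)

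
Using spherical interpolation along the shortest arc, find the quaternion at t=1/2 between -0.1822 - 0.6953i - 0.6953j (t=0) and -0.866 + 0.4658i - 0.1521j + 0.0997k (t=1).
0.4696 - 0.7973i - 0.373j - 0.0685k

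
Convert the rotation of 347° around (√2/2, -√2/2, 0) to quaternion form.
-0.9936 + 0.08i - 0.08j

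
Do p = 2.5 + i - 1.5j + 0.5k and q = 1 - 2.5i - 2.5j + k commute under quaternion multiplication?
No: pq = 0.75 - 5.5i - 10j - 3.25k ≠ 0.75 - 5i - 5.5j + 9.25k = qp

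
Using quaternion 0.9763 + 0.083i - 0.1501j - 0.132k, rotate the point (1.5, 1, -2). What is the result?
(2.243, 0.772, -1.274)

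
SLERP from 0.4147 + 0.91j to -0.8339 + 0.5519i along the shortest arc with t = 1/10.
0.501 - 0.0714i + 0.8625j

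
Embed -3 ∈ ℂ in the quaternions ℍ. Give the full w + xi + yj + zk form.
-3 + 0i + 0j + 0k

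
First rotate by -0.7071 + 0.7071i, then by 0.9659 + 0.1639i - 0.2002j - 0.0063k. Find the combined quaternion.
-0.7989 + 0.5671i + 0.1371j + 0.146k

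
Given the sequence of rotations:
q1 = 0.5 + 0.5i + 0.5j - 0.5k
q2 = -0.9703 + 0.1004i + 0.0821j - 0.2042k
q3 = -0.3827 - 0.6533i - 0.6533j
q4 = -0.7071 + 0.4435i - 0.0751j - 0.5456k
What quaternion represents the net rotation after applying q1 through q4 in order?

q2 · q1 = -0.6785 - 0.3739i - 0.496j + 0.3922k
q3 · q2 · q1 = -0.3086 + 0.3301i + 0.8893j - 0.0703k
q4 · q3 · q2 · q1 = 0.1002 + 0.1202i - 0.7546j + 0.6373k
0.1002 + 0.1202i - 0.7546j + 0.6373k


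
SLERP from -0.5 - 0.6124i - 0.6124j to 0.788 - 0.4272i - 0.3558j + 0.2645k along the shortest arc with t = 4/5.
0.5868 - 0.5777i - 0.5112j + 0.2463k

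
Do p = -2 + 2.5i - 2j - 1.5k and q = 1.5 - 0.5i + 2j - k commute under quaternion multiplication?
No: pq = 0.75 + 9.75i - 3.75j + 3.75k ≠ 0.75 - 0.25i - 10.25j - 4.25k = qp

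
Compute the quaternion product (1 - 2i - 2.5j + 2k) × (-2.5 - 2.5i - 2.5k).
-2.5 + 8.75i - 3.75j - 13.75k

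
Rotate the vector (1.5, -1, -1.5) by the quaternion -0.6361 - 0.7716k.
(0.696, 1.663, -1.5)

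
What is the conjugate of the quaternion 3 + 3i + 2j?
3 - 3i - 2j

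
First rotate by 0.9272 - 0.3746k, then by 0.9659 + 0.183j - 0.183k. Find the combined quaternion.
0.827 - 0.0686i + 0.1697j - 0.5315k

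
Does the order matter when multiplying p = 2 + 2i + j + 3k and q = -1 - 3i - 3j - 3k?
Yes: pq = 16 - 2i - 10j - 12k ≠ 16 - 14i - 4j - 6k = qp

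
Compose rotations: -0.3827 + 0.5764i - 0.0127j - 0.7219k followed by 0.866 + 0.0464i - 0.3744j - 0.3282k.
-0.5998 + 0.7475i - 0.0234j - 0.2843k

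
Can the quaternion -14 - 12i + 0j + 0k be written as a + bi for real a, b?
Yes. The quaternion -14 - 12i has j- and k-coefficients y = z = 0, so it lies in the complex subalgebra spanned by 1 and i.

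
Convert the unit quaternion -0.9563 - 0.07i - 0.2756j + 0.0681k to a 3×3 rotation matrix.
[[0.8388, 0.1688, 0.5176], [-0.0917, 0.9809, -0.1714], [-0.5366, 0.0963, 0.8383]]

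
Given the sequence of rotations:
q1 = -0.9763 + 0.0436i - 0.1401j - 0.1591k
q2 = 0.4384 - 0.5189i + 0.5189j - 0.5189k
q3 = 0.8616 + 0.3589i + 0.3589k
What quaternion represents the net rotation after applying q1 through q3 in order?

q2 · q1 = -0.4152 + 0.3705i - 0.6732j + 0.4869k
q3 · q2 · q1 = -0.6655 + 0.4118i - 0.6218j + 0.0289k
-0.6655 + 0.4118i - 0.6218j + 0.0289k


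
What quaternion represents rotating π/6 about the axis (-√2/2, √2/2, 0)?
0.9659 - 0.183i + 0.183j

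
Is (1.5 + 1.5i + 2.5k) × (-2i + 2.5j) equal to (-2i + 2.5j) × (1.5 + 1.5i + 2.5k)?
No: pq = 3 - 9.25i - 1.25j + 3.75k ≠ 3 + 3.25i + 8.75j - 3.75k = qp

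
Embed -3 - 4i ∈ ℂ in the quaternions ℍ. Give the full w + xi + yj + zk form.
-3 - 4i + 0j + 0k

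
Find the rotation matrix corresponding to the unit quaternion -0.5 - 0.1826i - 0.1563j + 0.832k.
[[-0.4333, 0.8891, -0.1475], [-0.7749, -0.4511, -0.4427], [-0.4601, -0.0775, 0.8845]]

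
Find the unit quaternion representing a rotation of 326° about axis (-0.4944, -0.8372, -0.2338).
-0.9563 - 0.1445i - 0.2448j - 0.0684k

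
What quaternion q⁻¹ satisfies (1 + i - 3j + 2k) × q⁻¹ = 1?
0.0667 - 0.0667i + 0.2j - 0.1333k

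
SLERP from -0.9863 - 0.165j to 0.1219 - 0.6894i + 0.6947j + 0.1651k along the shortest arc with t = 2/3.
-0.5338 + 0.5507i - 0.628j - 0.1319k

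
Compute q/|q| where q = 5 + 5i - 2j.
0.6804 + 0.6804i - 0.2722j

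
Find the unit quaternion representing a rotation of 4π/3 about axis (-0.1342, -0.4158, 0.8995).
-0.5 - 0.1162i - 0.3601j + 0.779k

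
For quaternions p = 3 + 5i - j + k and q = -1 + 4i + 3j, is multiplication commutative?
No: pq = -20 + 4i + 14j + 18k ≠ -20 + 10i + 6j - 20k = qp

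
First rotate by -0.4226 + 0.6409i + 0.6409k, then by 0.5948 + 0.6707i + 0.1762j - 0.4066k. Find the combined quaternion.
-0.4206 + 0.2107i - 0.7649j + 0.4401k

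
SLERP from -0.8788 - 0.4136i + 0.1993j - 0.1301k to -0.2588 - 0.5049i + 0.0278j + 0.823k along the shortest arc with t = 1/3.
-0.7911 - 0.5343i + 0.1663j + 0.2471k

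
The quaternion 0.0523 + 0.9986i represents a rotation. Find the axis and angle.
axis = (1, 0, 0), θ = 174°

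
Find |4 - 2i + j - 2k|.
5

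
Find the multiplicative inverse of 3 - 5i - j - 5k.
0.05 + 0.0833i + 0.0167j + 0.0833k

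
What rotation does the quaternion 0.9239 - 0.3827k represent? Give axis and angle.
axis = (0, 0, -1), θ = π/4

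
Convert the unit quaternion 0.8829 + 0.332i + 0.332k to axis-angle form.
axis = (√2/2, 0, √2/2), θ = 56°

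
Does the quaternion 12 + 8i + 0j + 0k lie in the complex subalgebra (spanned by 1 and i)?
Yes. The quaternion 12 + 8i has j- and k-coefficients y = z = 0, so it lies in the complex subalgebra spanned by 1 and i.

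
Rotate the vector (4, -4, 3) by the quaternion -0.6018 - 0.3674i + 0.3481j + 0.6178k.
(-4.593, -3.9, -2.166)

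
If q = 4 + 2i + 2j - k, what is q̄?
4 - 2i - 2j + k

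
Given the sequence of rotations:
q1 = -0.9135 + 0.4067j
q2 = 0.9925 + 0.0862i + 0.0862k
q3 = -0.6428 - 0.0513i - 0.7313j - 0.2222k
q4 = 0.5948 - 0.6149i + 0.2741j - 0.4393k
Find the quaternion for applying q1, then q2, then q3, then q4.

q2 · q1 = -0.9066 - 0.1138i + 0.4036j - 0.0437k
q3 · q2 · q1 = 0.8624 + 0.2413i + 0.4266j + 0.1256k
q4 · q3 · q2 · q1 = 0.5996 - 0.1649i + 0.4614j - 0.6326k
0.5996 - 0.1649i + 0.4614j - 0.6326k


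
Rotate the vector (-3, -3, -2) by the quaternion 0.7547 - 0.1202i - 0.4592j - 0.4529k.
(-1.718, -1.158, -4.208)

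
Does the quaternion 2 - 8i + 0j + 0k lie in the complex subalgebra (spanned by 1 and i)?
Yes. The quaternion 2 - 8i has j- and k-coefficients y = z = 0, so it lies in the complex subalgebra spanned by 1 and i.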